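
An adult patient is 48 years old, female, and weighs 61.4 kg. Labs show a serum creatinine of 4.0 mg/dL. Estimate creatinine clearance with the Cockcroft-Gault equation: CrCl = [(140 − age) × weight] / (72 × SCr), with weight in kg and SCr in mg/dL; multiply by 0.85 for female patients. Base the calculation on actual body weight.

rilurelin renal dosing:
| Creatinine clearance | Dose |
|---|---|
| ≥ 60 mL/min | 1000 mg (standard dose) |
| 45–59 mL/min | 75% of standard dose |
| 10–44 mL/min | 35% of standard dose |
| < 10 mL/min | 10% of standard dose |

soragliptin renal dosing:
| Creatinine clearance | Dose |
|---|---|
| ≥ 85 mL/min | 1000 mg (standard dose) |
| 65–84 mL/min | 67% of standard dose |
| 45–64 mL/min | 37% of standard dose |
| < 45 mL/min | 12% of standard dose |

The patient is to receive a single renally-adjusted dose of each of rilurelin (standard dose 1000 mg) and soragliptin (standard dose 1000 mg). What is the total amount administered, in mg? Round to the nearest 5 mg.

470 mg

CrCl = (140 − 48) × 61.4 / (72 × 4) × 0.85 = 5648.8 / 288.00 × 0.85 ≈ 16.7 mL/min
CrCl ≈ 17 mL/min.
rilurelin: 10–44 mL/min → 35% of 1000 mg = 350 mg.
soragliptin: < 45 mL/min → 12% of 1000 mg = 120 mg.
Total = 350 + 120 = 470 mg.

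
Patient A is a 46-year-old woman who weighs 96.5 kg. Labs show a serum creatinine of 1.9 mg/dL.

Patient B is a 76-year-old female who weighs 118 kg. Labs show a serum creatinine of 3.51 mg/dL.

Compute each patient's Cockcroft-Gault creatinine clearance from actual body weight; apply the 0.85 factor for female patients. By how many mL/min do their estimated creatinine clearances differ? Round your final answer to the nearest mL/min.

Patient A: CrCl = (140 − 46) × 96.5 / (72 × 1.9) × 0.85 = 9071.0 / 136.80 × 0.85 ≈ 56.4 mL/min
Patient B: CrCl = (140 − 76) × 118 / (72 × 3.51) × 0.85 = 7552.0 / 252.72 × 0.85 ≈ 25.4 mL/min
|56.4 − 25.4| = 31.0 mL/min

31 mL/min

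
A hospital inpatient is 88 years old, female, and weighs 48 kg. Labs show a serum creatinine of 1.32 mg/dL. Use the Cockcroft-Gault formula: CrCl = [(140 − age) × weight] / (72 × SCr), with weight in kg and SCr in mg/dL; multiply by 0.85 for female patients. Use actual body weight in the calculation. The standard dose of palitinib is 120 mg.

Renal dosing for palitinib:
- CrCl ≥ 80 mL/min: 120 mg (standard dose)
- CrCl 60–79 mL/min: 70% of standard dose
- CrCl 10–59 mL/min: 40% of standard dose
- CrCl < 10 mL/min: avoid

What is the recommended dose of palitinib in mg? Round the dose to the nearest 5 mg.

50 mg

CrCl = (140 − 88) × 48 / (72 × 1.32) × 0.85 = 2496.0 / 95.04 × 0.85 ≈ 22.3 mL/min
CrCl ≈ 22 mL/min → bracket 10–59 mL/min.
40% of 120 mg = 48 mg → 50 mg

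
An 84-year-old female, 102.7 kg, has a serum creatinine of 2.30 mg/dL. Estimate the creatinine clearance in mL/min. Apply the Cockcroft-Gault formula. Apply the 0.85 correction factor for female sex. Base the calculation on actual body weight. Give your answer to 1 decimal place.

29.5 mL/min

CrCl = (140 − 84) × 102.7 / (72 × 2.3) × 0.85 = 5751.2 / 165.60 × 0.85 ≈ 29.5 mL/min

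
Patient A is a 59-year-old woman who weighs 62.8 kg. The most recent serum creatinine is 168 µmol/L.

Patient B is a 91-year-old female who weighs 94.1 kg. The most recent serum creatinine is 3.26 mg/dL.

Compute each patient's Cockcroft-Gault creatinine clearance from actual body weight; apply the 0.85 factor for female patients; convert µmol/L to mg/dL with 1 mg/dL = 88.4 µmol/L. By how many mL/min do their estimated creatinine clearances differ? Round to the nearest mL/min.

Patient A: SCr = 168 / 88.4 = 1.9 mg/dL
Patient A: CrCl = (140 − 59) × 62.8 / (72 × 1.9) × 0.85 = 5086.8 / 136.80 × 0.85 ≈ 31.6 mL/min
Patient B: CrCl = (140 − 91) × 94.1 / (72 × 3.26) × 0.85 = 4610.9 / 234.72 × 0.85 ≈ 16.7 mL/min
|31.6 − 16.7| = 14.9 mL/min

15 mL/min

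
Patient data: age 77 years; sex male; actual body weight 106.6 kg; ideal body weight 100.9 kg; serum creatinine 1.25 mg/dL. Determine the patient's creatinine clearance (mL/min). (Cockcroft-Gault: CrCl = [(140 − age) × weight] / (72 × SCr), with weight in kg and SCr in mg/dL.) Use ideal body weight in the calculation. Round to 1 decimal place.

70.6 mL/min

CrCl = (140 − 77) × 100.9 / (72 × 1.25) = 6356.7 / 90.00 ≈ 70.6 mL/min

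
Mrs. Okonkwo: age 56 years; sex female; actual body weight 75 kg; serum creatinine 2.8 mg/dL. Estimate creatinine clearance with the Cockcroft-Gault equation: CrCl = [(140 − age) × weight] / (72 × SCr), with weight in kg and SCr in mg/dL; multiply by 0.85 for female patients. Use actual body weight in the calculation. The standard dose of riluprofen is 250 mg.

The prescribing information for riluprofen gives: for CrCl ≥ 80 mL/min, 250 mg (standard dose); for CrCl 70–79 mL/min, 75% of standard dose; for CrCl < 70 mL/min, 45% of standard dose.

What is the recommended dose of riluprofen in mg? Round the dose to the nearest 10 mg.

CrCl = (140 − 56) × 75 / (72 × 2.8) × 0.85 = 6300.0 / 201.60 × 0.85 ≈ 26.6 mL/min
CrCl ≈ 27 mL/min → bracket < 70 mL/min.
45% of 250 mg = 112.5 mg → 110 mg

110 mg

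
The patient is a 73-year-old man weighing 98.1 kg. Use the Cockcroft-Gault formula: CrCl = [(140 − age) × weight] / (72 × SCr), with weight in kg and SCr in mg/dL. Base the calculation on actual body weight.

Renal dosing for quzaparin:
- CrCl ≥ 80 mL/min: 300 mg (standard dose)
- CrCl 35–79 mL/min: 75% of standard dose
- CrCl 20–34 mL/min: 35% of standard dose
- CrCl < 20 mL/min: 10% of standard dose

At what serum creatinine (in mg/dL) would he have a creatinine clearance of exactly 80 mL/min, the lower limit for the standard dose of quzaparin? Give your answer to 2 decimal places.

1.14 mg/dL

Standard dose requires CrCl ≥ 80 mL/min.
Set (140 − 73) × 98.1 / (72 × SCr) = 80
SCr = (140 − 73) × 98.1 / (72 × 80) = 1.141 mg/dL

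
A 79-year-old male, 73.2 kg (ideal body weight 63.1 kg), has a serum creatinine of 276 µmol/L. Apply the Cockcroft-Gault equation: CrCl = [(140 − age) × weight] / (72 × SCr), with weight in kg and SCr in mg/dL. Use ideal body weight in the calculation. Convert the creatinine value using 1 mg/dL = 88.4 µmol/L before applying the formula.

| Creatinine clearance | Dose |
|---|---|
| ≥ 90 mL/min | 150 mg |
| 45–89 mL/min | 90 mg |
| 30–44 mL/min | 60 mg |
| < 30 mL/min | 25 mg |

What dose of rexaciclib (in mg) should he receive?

SCr = 276 / 88.4 = 3.122 mg/dL
CrCl = (140 − 79) × 63.1 / (72 × 3.122) = 3849.1 / 224.78 ≈ 17.1 mL/min
CrCl ≈ 17 mL/min → bracket < 30 mL/min.
Dose for this bracket: 25 mg.

25 mg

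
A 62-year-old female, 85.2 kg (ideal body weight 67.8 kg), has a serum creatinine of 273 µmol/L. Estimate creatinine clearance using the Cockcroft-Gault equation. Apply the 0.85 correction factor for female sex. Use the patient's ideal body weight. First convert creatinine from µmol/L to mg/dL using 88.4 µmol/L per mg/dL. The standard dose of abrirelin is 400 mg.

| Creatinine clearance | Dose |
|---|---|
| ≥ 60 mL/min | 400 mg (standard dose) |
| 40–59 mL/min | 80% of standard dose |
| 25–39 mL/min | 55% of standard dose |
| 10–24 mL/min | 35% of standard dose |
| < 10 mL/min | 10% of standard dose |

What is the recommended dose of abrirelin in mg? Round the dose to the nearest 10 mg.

SCr = 273 / 88.4 = 3.088 mg/dL
CrCl = (140 − 62) × 67.8 / (72 × 3.088) × 0.85 = 5288.4 / 222.34 × 0.85 ≈ 20.2 mL/min
CrCl ≈ 20 mL/min → bracket 10–24 mL/min.
35% of 400 mg = 140 mg

140 mg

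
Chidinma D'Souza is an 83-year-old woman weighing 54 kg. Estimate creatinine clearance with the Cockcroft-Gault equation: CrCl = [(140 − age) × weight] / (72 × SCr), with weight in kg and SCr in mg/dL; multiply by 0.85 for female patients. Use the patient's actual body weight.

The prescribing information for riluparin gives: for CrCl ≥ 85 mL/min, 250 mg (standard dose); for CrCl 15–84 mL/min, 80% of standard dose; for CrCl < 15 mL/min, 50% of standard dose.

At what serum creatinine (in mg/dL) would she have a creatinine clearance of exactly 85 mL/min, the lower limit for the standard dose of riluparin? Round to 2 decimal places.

Standard dose requires CrCl ≥ 85 mL/min.
Set (140 − 83) × 54 × 0.85 / (72 × SCr) = 85
SCr = (140 − 83) × 54 × 0.85 / (72 × 85) = 0.427 mg/dL

0.43 mg/dL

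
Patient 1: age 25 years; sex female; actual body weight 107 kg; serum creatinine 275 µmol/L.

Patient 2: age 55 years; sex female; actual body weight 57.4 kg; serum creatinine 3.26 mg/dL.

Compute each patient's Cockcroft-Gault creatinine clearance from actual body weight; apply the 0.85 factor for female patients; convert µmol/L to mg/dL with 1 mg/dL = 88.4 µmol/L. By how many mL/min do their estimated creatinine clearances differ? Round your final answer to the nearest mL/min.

29 mL/min

Patient 1: SCr = 275 / 88.4 = 3.111 mg/dL
Patient 1: CrCl = (140 − 25) × 107 / (72 × 3.111) × 0.85 = 12305.0 / 223.99 × 0.85 ≈ 46.7 mL/min
Patient 2: CrCl = (140 − 55) × 57.4 / (72 × 3.26) × 0.85 = 4879.0 / 234.72 × 0.85 ≈ 17.7 mL/min
|46.7 − 17.7| = 29.0 mL/min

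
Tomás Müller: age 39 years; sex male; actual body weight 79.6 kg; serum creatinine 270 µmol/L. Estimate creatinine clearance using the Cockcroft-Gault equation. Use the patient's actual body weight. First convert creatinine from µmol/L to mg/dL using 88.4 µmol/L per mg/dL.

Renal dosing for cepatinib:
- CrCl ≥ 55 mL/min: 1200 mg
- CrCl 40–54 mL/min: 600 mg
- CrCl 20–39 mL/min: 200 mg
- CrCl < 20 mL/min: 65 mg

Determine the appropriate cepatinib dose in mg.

200 mg

SCr = 270 / 88.4 = 3.054 mg/dL
CrCl = (140 − 39) × 79.6 / (72 × 3.054) = 8039.6 / 219.89 ≈ 36.6 mL/min
CrCl ≈ 37 mL/min → bracket 20–39 mL/min.
Dose for this bracket: 200 mg.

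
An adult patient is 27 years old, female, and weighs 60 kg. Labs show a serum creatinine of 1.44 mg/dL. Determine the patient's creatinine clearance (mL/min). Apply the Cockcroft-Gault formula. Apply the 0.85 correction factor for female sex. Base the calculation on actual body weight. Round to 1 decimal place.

CrCl = (140 − 27) × 60 / (72 × 1.44) × 0.85 = 6780.0 / 103.68 × 0.85 ≈ 55.6 mL/min

55.6 mL/min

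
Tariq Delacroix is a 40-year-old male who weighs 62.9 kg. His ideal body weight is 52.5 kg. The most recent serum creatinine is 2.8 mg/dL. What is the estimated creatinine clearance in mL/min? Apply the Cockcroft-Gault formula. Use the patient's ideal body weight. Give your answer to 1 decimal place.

CrCl = (140 − 40) × 52.5 / (72 × 2.8) = 5250.0 / 201.60 ≈ 26.0 mL/min

26.0 mL/min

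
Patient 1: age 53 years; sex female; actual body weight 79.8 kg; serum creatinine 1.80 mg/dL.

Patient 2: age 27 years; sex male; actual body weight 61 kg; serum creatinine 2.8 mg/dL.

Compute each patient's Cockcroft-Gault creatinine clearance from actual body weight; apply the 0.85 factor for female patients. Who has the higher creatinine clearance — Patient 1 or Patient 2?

Patient 1

Patient 1: CrCl = (140 − 53) × 79.8 / (72 × 1.8) × 0.85 = 6942.6 / 129.60 × 0.85 ≈ 45.5 mL/min
Patient 2: CrCl = (140 − 27) × 61 / (72 × 2.8) = 6893.0 / 201.60 ≈ 34.2 mL/min
45.5 vs 34.2 mL/min → Patient 1 is higher.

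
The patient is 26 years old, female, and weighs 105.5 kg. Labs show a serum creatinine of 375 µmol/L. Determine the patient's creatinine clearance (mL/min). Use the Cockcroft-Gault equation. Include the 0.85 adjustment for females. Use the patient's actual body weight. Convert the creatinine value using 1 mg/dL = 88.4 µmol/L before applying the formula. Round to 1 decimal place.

SCr = 375 / 88.4 = 4.242 mg/dL
CrCl = (140 − 26) × 105.5 / (72 × 4.242) × 0.85 = 12027.0 / 305.42 × 0.85 ≈ 33.5 mL/min

33.5 mL/min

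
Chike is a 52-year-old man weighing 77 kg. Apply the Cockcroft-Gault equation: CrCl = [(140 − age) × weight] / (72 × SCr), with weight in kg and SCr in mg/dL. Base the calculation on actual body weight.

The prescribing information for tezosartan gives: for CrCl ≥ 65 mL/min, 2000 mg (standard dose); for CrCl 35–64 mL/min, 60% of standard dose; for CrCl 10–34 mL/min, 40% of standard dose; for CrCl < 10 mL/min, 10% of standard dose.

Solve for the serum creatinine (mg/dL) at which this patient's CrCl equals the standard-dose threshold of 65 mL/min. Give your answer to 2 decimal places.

Standard dose requires CrCl ≥ 65 mL/min.
Set (140 − 52) × 77 / (72 × SCr) = 65
SCr = (140 − 52) × 77 / (72 × 65) = 1.448 mg/dL

1.45 mg/dL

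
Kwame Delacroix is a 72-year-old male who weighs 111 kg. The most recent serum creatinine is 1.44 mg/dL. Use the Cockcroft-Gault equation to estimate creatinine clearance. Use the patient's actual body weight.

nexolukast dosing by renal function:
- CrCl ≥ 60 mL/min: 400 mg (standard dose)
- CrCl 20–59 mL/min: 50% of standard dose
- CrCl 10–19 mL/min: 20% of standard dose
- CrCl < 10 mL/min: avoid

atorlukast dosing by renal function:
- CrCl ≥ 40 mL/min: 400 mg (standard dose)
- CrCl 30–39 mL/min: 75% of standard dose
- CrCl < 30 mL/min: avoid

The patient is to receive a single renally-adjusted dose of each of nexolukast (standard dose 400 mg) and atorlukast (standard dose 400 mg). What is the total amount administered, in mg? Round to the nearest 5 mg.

CrCl = (140 − 72) × 111 / (72 × 1.44) = 7548.0 / 103.68 ≈ 72.8 mL/min
CrCl ≈ 73 mL/min.
nexolukast: ≥ 60 mL/min → 100% of 400 mg = 400 mg.
atorlukast: ≥ 40 mL/min → 100% of 400 mg = 400 mg.
Total = 400 + 400 = 800 mg.

800 mg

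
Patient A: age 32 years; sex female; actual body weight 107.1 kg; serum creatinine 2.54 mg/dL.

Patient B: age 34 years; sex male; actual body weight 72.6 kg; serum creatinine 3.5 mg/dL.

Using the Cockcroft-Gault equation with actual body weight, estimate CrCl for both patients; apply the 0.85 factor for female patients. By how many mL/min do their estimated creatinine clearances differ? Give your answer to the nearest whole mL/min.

Patient A: CrCl = (140 − 32) × 107.1 / (72 × 2.54) × 0.85 = 11566.8 / 182.88 × 0.85 ≈ 53.8 mL/min
Patient B: CrCl = (140 − 34) × 72.6 / (72 × 3.5) = 7695.6 / 252.00 ≈ 30.5 mL/min
|53.8 − 30.5| = 23.3 mL/min

23 mL/min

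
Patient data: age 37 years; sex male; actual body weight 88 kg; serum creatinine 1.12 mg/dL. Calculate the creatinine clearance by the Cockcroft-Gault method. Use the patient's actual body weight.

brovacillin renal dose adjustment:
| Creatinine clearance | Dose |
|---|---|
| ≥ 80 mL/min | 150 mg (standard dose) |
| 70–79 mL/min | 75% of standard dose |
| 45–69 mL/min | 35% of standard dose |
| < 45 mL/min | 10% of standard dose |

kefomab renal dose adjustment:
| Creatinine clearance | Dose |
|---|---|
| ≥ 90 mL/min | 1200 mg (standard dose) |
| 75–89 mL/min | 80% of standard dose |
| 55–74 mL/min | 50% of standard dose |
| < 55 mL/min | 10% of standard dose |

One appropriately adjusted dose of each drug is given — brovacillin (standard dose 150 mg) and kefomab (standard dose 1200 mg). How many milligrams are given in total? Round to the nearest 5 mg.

1350 mg

CrCl = (140 − 37) × 88 / (72 × 1.12) = 9064.0 / 80.64 ≈ 112.4 mL/min
CrCl ≈ 112 mL/min.
brovacillin: ≥ 80 mL/min → 100% of 150 mg = 150 mg.
kefomab: ≥ 90 mL/min → 100% of 1200 mg = 1200 mg.
Total = 150 + 1200 = 1350 mg.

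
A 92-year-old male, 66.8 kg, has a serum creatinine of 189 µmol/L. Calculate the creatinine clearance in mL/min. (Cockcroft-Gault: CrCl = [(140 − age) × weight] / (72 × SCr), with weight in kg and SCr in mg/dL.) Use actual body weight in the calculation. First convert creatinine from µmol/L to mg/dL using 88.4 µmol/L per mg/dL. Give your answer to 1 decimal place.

20.8 mL/min

SCr = 189 / 88.4 = 2.138 mg/dL
CrCl = (140 − 92) × 66.8 / (72 × 2.138) = 3206.4 / 153.94 ≈ 20.8 mL/min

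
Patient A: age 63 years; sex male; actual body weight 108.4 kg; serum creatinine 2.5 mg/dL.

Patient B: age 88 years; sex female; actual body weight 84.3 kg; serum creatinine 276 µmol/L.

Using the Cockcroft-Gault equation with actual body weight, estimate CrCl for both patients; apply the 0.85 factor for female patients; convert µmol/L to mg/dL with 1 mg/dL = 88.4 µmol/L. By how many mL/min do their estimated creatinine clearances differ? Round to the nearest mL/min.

Patient A: CrCl = (140 − 63) × 108.4 / (72 × 2.5) = 8346.8 / 180.00 ≈ 46.4 mL/min
Patient B: SCr = 276 / 88.4 = 3.122 mg/dL
Patient B: CrCl = (140 − 88) × 84.3 / (72 × 3.122) × 0.85 = 4383.6 / 224.78 × 0.85 ≈ 16.6 mL/min
|46.4 − 16.6| = 29.8 mL/min

30 mL/min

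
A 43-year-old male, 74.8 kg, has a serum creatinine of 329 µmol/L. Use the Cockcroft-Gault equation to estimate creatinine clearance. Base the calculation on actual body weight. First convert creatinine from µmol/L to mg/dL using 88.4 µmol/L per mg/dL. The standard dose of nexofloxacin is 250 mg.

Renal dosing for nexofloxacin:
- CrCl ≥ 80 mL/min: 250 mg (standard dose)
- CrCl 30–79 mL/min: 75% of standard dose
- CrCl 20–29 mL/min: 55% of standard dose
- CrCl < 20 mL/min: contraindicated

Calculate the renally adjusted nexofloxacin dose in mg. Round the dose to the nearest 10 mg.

SCr = 329 / 88.4 = 3.722 mg/dL
CrCl = (140 − 43) × 74.8 / (72 × 3.722) = 7255.6 / 267.98 ≈ 27.1 mL/min
CrCl ≈ 27 mL/min → bracket 20–29 mL/min.
55% of 250 mg = 137.5 mg → 140 mg

140 mg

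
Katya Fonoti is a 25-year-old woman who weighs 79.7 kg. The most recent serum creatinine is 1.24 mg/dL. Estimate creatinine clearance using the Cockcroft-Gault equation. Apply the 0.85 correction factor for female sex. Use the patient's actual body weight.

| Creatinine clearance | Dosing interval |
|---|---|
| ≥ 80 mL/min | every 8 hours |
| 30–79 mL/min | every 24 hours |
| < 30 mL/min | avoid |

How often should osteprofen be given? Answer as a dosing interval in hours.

CrCl = (140 − 25) × 79.7 / (72 × 1.24) × 0.85 = 9165.5 / 89.28 × 0.85 ≈ 87.3 mL/min
CrCl ≈ 87 mL/min → bracket ≥ 80 mL/min → every 8 hours.

every 8 hours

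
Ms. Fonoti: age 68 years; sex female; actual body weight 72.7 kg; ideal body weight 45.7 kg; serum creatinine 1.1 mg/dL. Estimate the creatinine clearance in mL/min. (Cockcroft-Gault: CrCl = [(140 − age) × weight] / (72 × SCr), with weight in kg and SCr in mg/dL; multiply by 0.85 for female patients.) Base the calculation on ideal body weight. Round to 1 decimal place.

CrCl = (140 − 68) × 45.7 / (72 × 1.1) × 0.85 = 3290.4 / 79.20 × 0.85 ≈ 35.3 mL/min

35.3 mL/min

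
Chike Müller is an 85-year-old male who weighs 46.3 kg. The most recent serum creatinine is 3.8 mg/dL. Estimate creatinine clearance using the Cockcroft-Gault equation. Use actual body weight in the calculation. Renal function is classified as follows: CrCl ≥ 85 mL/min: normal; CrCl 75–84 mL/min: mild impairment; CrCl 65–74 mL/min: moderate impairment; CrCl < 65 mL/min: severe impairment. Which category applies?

severe impairment

CrCl = (140 − 85) × 46.3 / (72 × 3.8) = 2546.5 / 273.60 ≈ 9.3 mL/min
9 mL/min falls in the 'severe impairment' range.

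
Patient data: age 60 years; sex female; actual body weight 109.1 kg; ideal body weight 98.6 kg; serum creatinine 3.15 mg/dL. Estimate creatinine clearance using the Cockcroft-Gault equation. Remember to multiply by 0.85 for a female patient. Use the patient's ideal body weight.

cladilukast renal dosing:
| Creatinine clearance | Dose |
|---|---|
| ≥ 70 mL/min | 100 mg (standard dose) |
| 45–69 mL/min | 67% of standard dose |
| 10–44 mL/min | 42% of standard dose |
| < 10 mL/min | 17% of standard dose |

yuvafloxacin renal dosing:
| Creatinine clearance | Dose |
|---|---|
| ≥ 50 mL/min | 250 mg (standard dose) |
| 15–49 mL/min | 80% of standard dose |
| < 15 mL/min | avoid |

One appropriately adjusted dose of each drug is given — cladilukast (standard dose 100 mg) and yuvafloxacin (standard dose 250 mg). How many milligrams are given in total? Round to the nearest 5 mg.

CrCl = (140 − 60) × 98.6 / (72 × 3.15) × 0.85 = 7888.0 / 226.80 × 0.85 ≈ 29.6 mL/min
CrCl ≈ 30 mL/min.
cladilukast: 10–44 mL/min → 42% of 100 mg = 42 mg.
yuvafloxacin: 15–49 mL/min → 80% of 250 mg = 200 mg.
Total = 42 + 200 = 242 mg.

240 mg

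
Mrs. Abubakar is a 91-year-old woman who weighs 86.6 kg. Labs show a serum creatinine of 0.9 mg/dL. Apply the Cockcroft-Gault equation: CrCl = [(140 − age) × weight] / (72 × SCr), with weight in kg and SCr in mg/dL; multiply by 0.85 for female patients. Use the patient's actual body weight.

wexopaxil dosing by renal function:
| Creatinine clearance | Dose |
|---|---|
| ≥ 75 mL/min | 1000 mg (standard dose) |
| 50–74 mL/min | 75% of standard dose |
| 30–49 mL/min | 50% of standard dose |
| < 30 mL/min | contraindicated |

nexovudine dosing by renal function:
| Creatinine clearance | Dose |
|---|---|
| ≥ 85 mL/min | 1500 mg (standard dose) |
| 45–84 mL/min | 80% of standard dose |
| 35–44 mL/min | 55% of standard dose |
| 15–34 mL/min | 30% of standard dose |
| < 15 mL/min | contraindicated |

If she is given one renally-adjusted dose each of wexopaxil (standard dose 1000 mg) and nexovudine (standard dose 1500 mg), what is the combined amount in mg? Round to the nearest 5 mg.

1950 mg

CrCl = (140 − 91) × 86.6 / (72 × 0.9) × 0.85 = 4243.4 / 64.80 × 0.85 ≈ 55.7 mL/min
CrCl ≈ 56 mL/min.
wexopaxil: 50–74 mL/min → 75% of 1000 mg = 750 mg.
nexovudine: 45–84 mL/min → 80% of 1500 mg = 1200 mg.
Total = 750 + 1200 = 1950 mg.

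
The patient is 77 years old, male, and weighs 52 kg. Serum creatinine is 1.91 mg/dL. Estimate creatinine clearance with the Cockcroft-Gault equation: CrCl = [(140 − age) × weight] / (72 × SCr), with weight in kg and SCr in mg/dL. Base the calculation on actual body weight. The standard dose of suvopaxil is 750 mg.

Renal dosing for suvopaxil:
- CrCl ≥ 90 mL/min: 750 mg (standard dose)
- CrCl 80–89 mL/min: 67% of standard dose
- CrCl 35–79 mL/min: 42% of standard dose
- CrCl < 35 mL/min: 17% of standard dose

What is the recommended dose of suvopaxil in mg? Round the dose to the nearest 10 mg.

130 mg

CrCl = (140 − 77) × 52 / (72 × 1.91) = 3276.0 / 137.52 ≈ 23.8 mL/min
CrCl ≈ 24 mL/min → bracket < 35 mL/min.
17% of 750 mg = 127.5 mg → 130 mg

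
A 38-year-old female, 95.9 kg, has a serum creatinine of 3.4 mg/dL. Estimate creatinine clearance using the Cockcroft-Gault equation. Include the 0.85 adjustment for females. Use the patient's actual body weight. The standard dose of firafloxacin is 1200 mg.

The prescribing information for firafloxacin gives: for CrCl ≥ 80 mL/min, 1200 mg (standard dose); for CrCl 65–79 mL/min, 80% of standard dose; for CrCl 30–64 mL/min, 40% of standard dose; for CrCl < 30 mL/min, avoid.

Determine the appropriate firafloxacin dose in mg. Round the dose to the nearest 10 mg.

480 mg

CrCl = (140 − 38) × 95.9 / (72 × 3.4) × 0.85 = 9781.8 / 244.80 × 0.85 ≈ 34.0 mL/min
CrCl ≈ 34 mL/min → bracket 30–64 mL/min.
40% of 1200 mg = 480 mg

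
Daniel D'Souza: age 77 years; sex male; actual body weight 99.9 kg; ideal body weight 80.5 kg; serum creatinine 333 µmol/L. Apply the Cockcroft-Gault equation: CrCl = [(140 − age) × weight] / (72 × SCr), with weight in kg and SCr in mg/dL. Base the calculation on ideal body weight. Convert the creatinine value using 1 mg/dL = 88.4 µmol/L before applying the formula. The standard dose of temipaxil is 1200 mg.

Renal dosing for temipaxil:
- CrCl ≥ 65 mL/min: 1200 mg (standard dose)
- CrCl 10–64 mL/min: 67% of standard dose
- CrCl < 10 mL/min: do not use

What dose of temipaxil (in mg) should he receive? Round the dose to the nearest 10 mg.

800 mg

SCr = 333 / 88.4 = 3.767 mg/dL
CrCl = (140 − 77) × 80.5 / (72 × 3.767) = 5071.5 / 271.22 ≈ 18.7 mL/min
CrCl ≈ 19 mL/min → bracket 10–64 mL/min.
67% of 1200 mg = 804 mg → 800 mg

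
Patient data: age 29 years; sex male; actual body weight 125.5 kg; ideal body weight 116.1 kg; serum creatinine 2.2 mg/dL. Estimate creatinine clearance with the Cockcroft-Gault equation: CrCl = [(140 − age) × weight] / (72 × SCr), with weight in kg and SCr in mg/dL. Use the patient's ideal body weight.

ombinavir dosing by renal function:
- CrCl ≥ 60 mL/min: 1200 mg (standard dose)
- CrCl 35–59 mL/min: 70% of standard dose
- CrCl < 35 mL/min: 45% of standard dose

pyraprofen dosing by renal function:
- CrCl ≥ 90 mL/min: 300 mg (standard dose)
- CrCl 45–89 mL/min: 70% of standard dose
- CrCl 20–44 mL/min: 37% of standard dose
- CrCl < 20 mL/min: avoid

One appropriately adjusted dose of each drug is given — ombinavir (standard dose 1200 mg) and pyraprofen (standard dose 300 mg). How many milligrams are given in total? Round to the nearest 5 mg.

CrCl = (140 − 29) × 116.1 / (72 × 2.2) = 12887.1 / 158.40 ≈ 81.4 mL/min
CrCl ≈ 81 mL/min.
ombinavir: ≥ 60 mL/min → 100% of 1200 mg = 1200 mg.
pyraprofen: 45–89 mL/min → 70% of 300 mg = 210 mg.
Total = 1200 + 210 = 1410 mg.

1410 mg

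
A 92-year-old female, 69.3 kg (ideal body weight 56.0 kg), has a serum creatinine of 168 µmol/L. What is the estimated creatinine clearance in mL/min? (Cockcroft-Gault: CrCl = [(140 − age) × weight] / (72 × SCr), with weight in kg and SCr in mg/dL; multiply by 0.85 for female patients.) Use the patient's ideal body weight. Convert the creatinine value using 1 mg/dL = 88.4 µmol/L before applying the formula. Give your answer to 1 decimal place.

SCr = 168 / 88.4 = 1.9 mg/dL
CrCl = (140 − 92) × 56 / (72 × 1.9) × 0.85 = 2688.0 / 136.80 × 0.85 ≈ 16.7 mL/min

16.7 mL/min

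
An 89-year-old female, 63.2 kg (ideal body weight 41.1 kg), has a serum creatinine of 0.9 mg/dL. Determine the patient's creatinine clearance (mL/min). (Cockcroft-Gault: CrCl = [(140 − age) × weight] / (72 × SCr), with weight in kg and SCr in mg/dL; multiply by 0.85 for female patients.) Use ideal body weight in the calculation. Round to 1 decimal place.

27.5 mL/min

CrCl = (140 − 89) × 41.1 / (72 × 0.9) × 0.85 = 2096.1 / 64.80 × 0.85 ≈ 27.5 mL/min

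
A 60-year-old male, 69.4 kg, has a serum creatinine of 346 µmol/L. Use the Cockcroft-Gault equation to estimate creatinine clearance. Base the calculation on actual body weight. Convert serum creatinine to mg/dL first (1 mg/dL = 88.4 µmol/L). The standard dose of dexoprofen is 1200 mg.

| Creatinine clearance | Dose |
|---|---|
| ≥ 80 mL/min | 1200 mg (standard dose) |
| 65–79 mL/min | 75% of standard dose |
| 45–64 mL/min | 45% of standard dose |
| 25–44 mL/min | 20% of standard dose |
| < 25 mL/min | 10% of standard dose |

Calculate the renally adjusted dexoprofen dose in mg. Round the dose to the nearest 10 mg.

SCr = 346 / 88.4 = 3.914 mg/dL
CrCl = (140 − 60) × 69.4 / (72 × 3.914) = 5552.0 / 281.81 ≈ 19.7 mL/min
CrCl ≈ 20 mL/min → bracket < 25 mL/min.
10% of 1200 mg = 120 mg

120 mg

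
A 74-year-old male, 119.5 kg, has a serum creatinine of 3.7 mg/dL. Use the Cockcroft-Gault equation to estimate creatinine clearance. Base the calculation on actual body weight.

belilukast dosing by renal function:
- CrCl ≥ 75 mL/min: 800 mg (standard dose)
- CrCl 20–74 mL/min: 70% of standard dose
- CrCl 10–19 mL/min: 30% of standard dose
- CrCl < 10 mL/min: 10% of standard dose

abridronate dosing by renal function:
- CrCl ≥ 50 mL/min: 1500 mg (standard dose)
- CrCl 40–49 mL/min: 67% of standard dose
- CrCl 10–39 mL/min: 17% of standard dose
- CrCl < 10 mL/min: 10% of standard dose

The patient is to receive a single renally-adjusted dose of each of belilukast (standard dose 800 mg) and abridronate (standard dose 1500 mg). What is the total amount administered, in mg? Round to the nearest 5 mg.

CrCl = (140 − 74) × 119.5 / (72 × 3.7) = 7887.0 / 266.40 ≈ 29.6 mL/min
CrCl ≈ 30 mL/min.
belilukast: 20–74 mL/min → 70% of 800 mg = 560 mg.
abridronate: 10–39 mL/min → 17% of 1500 mg = 255 mg.
Total = 560 + 255 = 815 mg.

815 mg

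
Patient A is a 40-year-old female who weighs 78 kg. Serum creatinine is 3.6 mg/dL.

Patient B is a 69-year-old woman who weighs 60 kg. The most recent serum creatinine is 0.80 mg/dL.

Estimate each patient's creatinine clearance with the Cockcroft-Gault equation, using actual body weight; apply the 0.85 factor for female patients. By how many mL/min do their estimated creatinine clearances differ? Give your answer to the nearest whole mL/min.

Patient A: CrCl = (140 − 40) × 78 / (72 × 3.6) × 0.85 = 7800.0 / 259.20 × 0.85 ≈ 25.6 mL/min
Patient B: CrCl = (140 − 69) × 60 / (72 × 0.8) × 0.85 = 4260.0 / 57.60 × 0.85 ≈ 62.9 mL/min
|25.6 − 62.9| = 37.3 mL/min

37 mL/min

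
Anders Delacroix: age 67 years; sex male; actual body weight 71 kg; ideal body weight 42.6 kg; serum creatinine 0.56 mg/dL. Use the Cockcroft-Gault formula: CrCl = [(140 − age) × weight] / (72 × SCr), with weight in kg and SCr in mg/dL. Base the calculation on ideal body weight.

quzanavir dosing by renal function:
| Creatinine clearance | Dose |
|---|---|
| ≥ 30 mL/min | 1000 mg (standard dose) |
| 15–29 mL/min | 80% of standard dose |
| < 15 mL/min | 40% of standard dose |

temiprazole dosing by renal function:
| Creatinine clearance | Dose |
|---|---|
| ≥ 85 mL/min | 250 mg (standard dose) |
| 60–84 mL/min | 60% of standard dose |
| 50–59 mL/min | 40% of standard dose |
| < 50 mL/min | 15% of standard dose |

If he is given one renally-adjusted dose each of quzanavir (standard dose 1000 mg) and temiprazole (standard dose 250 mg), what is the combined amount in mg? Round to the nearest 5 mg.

CrCl = (140 − 67) × 42.6 / (72 × 0.56) = 3109.8 / 40.32 ≈ 77.1 mL/min
CrCl ≈ 77 mL/min.
quzanavir: ≥ 30 mL/min → 100% of 1000 mg = 1000 mg.
temiprazole: 60–84 mL/min → 60% of 250 mg = 150 mg.
Total = 1000 + 150 = 1150 mg.

1150 mg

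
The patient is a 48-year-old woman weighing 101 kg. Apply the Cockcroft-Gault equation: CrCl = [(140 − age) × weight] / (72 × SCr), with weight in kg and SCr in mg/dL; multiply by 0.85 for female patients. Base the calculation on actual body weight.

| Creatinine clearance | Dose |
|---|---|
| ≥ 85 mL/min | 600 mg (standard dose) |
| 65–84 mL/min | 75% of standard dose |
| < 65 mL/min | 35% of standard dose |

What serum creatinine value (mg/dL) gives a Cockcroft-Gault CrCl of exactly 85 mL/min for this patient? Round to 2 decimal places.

1.29 mg/dL

Standard dose requires CrCl ≥ 85 mL/min.
Set (140 − 48) × 101 × 0.85 / (72 × SCr) = 85
SCr = (140 − 48) × 101 × 0.85 / (72 × 85) = 1.291 mg/dL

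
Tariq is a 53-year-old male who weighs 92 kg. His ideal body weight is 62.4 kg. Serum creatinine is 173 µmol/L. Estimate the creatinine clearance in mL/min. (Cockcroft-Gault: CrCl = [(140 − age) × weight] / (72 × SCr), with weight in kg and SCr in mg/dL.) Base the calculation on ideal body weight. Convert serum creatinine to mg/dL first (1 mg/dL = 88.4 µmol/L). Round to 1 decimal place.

SCr = 173 / 88.4 = 1.957 mg/dL
CrCl = (140 − 53) × 62.4 / (72 × 1.957) = 5428.8 / 140.90 ≈ 38.5 mL/min

38.5 mL/min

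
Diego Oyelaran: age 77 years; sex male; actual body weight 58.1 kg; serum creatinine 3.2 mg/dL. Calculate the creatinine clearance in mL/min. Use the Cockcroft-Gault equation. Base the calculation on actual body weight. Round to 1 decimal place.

CrCl = (140 − 77) × 58.1 / (72 × 3.2) = 3660.3 / 230.40 ≈ 15.9 mL/min

15.9 mL/min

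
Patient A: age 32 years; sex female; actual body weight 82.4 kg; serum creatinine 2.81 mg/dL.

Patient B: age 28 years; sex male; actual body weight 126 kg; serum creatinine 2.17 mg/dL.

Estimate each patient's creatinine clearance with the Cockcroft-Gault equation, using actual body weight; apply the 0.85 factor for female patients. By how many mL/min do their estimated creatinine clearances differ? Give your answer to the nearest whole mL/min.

53 mL/min

Patient A: CrCl = (140 − 32) × 82.4 / (72 × 2.81) × 0.85 = 8899.2 / 202.32 × 0.85 ≈ 37.4 mL/min
Patient B: CrCl = (140 − 28) × 126 / (72 × 2.17) = 14112.0 / 156.24 ≈ 90.3 mL/min
|37.4 − 90.3| = 52.9 mL/min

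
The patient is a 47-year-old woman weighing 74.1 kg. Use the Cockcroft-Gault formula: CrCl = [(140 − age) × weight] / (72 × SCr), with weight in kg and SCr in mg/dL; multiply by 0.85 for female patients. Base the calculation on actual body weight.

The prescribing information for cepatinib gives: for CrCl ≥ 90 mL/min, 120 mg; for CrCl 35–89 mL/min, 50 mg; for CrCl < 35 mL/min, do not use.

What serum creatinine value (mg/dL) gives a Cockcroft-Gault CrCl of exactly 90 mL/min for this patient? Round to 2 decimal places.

0.90 mg/dL

Standard dose requires CrCl ≥ 90 mL/min.
Set (140 − 47) × 74.1 × 0.85 / (72 × SCr) = 90
SCr = (140 − 47) × 74.1 × 0.85 / (72 × 90) = 0.904 mg/dL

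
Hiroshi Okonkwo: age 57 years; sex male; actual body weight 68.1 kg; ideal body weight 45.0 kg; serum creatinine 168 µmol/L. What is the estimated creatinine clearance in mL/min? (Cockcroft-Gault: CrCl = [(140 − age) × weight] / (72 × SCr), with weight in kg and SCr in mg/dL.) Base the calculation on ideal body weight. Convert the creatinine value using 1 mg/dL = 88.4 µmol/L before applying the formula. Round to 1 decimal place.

27.3 mL/min

SCr = 168 / 88.4 = 1.9 mg/dL
CrCl = (140 − 57) × 45 / (72 × 1.9) = 3735.0 / 136.80 ≈ 27.3 mL/min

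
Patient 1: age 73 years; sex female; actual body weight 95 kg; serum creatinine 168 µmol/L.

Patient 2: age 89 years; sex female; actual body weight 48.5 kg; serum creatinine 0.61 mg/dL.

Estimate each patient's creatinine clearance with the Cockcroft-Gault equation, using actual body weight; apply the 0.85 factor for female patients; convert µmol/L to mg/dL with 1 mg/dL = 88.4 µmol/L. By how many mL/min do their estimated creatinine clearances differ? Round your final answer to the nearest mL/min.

8 mL/min

Patient 1: SCr = 168 / 88.4 = 1.9 mg/dL
Patient 1: CrCl = (140 − 73) × 95 / (72 × 1.9) × 0.85 = 6365.0 / 136.80 × 0.85 ≈ 39.5 mL/min
Patient 2: CrCl = (140 − 89) × 48.5 / (72 × 0.61) × 0.85 = 2473.5 / 43.92 × 0.85 ≈ 47.9 mL/min
|39.5 − 47.9| = 8.4 mL/min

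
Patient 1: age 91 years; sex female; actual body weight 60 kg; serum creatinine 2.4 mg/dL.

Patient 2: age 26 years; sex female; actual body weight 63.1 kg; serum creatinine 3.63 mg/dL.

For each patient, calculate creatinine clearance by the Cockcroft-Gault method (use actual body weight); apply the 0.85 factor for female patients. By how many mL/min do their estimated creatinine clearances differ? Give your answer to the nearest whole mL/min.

Patient 1: CrCl = (140 − 91) × 60 / (72 × 2.4) × 0.85 = 2940.0 / 172.80 × 0.85 ≈ 14.5 mL/min
Patient 2: CrCl = (140 − 26) × 63.1 / (72 × 3.63) × 0.85 = 7193.4 / 261.36 × 0.85 ≈ 23.4 mL/min
|14.5 − 23.4| = 8.9 mL/min

9 mL/min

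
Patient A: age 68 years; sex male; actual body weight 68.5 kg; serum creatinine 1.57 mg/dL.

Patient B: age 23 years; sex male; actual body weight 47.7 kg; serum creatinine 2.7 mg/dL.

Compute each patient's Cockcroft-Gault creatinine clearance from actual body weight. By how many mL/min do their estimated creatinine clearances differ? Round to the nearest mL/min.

15 mL/min

Patient A: CrCl = (140 − 68) × 68.5 / (72 × 1.57) = 4932.0 / 113.04 ≈ 43.6 mL/min
Patient B: CrCl = (140 − 23) × 47.7 / (72 × 2.7) = 5580.9 / 194.40 ≈ 28.7 mL/min
|43.6 − 28.7| = 14.9 mL/min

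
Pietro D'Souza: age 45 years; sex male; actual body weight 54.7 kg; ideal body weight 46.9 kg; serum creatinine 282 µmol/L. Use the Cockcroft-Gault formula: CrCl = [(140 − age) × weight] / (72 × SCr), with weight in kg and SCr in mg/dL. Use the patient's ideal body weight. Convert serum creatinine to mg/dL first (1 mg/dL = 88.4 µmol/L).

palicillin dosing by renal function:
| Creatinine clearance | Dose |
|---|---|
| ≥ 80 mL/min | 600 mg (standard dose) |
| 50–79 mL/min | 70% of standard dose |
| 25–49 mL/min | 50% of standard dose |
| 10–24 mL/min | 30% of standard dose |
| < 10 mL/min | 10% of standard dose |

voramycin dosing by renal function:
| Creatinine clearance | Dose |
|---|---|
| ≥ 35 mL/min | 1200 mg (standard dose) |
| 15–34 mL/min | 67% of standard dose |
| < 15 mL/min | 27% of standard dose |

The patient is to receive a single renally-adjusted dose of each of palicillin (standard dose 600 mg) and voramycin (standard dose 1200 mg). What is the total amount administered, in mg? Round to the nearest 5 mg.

985 mg

SCr = 282 / 88.4 = 3.19 mg/dL
CrCl = (140 − 45) × 46.9 / (72 × 3.19) = 4455.5 / 229.68 ≈ 19.4 mL/min
CrCl ≈ 19 mL/min.
palicillin: 10–24 mL/min → 30% of 600 mg = 180 mg.
voramycin: 15–34 mL/min → 67% of 1200 mg = 804 mg.
Total = 180 + 804 = 984 mg.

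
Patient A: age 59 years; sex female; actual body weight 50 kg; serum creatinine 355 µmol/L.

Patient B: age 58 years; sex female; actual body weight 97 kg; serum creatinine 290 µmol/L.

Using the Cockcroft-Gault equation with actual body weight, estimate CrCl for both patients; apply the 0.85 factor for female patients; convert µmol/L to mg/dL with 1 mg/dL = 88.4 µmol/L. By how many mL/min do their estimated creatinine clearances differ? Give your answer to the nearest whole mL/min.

Patient A: SCr = 355 / 88.4 = 4.016 mg/dL
Patient A: CrCl = (140 − 59) × 50 / (72 × 4.016) × 0.85 = 4050.0 / 289.15 × 0.85 ≈ 11.9 mL/min
Patient B: SCr = 290 / 88.4 = 3.281 mg/dL
Patient B: CrCl = (140 − 58) × 97 / (72 × 3.281) × 0.85 = 7954.0 / 236.23 × 0.85 ≈ 28.6 mL/min
|11.9 − 28.6| = 16.7 mL/min

17 mL/min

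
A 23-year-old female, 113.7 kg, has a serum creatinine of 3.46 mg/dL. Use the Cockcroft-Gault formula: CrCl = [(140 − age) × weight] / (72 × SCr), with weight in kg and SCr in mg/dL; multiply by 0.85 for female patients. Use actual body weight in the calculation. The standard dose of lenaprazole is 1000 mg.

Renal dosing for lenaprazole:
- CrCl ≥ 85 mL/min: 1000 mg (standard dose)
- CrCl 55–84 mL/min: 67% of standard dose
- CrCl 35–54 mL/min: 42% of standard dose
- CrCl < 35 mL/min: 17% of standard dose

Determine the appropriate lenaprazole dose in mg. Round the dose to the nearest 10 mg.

CrCl = (140 − 23) × 113.7 / (72 × 3.46) × 0.85 = 13302.9 / 249.12 × 0.85 ≈ 45.4 mL/min
CrCl ≈ 45 mL/min → bracket 35–54 mL/min.
42% of 1000 mg = 420 mg

420 mg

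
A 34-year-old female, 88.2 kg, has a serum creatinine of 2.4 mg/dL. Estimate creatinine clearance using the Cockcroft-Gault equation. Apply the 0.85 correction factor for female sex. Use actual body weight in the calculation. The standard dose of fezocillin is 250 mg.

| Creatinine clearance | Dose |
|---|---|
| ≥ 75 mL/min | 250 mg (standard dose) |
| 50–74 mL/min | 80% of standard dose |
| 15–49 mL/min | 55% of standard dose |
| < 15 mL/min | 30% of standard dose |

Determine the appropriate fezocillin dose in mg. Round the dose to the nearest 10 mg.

CrCl = (140 − 34) × 88.2 / (72 × 2.4) × 0.85 = 9349.2 / 172.80 × 0.85 ≈ 46.0 mL/min
CrCl ≈ 46 mL/min → bracket 15–49 mL/min.
55% of 250 mg = 137.5 mg → 140 mg

140 mg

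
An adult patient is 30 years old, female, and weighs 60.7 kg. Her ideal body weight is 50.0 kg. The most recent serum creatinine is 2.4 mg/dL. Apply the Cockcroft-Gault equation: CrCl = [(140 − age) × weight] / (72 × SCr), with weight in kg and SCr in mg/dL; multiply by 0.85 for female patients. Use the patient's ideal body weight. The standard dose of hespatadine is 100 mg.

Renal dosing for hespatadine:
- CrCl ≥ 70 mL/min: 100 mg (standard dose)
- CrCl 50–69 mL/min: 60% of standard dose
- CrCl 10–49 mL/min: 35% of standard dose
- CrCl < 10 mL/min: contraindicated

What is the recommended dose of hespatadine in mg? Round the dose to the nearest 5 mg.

35 mg

CrCl = (140 − 30) × 50 / (72 × 2.4) × 0.85 = 5500.0 / 172.80 × 0.85 ≈ 27.1 mL/min
CrCl ≈ 27 mL/min → bracket 10–49 mL/min.
35% of 100 mg = 35 mg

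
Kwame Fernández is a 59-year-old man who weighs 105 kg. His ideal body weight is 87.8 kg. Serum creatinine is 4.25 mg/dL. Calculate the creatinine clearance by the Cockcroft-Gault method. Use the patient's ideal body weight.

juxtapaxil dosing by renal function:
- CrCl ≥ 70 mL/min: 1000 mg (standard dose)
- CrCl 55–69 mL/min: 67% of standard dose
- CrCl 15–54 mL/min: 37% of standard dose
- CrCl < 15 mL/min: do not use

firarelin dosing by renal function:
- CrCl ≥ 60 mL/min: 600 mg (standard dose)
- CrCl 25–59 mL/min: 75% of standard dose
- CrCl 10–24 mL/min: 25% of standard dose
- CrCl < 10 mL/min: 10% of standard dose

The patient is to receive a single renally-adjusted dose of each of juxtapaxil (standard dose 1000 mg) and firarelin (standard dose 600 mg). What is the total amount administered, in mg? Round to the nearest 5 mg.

CrCl = (140 − 59) × 87.8 / (72 × 4.25) = 7111.8 / 306.00 ≈ 23.2 mL/min
CrCl ≈ 23 mL/min.
juxtapaxil: 15–54 mL/min → 37% of 1000 mg = 370 mg.
firarelin: 10–24 mL/min → 25% of 600 mg = 150 mg.
Total = 370 + 150 = 520 mg.

520 mg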